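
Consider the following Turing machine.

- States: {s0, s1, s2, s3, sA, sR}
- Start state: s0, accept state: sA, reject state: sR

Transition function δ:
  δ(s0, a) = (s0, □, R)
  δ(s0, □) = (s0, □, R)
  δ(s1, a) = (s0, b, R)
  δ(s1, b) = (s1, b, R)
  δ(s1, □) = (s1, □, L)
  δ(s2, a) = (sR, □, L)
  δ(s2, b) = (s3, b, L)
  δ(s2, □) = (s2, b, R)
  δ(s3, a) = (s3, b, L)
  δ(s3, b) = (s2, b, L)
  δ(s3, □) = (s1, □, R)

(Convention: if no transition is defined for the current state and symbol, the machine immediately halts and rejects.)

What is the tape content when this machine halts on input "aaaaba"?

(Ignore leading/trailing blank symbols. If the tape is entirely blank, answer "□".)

Execution trace:
Initial: [s0]aaaaba
Step 1: δ(s0, a) = (s0, □, R) → □[s0]aaaba
Step 2: δ(s0, a) = (s0, □, R) → □□[s0]aaba
Step 3: δ(s0, a) = (s0, □, R) → □□□[s0]aba
Step 4: δ(s0, a) = (s0, □, R) → □□□□[s0]ba

No transition is defined for δ(s0, b). By convention the machine halts and rejects.

Final tape (ignoring leading/trailing blanks): ba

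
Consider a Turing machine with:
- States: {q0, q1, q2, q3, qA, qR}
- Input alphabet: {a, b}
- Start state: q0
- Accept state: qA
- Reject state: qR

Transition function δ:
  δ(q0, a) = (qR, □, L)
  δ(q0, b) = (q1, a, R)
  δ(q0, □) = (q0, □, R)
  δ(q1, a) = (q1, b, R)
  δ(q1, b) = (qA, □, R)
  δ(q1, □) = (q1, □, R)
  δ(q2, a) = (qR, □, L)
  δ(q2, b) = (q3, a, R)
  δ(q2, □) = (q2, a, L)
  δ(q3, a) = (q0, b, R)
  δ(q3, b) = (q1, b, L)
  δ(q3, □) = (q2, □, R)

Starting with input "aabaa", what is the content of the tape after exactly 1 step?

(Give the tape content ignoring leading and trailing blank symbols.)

Execution trace:
Initial: [q0]aabaa
Step 1: δ(q0, a) = (qR, □, L) → [qR]□□abaa

The machine reaches the reject state qR and halts.

After 1 step, the tape (ignoring leading/trailing blanks) is: abaa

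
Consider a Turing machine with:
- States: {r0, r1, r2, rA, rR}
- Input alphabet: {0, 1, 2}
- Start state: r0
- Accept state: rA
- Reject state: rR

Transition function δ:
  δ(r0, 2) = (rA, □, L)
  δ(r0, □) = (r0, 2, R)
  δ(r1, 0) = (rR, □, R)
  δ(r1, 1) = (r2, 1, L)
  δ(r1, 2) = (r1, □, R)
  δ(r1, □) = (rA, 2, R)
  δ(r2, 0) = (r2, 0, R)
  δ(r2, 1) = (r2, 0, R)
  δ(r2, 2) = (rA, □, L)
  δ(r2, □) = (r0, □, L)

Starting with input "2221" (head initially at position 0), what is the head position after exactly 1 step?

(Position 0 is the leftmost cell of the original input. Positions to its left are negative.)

Execution trace (head position shown):
Step 0: [r0]2221  (head at position 0)
Step 1: move left → [rA]□□221  (head at position -1)

After 1 step, the head is at position -1.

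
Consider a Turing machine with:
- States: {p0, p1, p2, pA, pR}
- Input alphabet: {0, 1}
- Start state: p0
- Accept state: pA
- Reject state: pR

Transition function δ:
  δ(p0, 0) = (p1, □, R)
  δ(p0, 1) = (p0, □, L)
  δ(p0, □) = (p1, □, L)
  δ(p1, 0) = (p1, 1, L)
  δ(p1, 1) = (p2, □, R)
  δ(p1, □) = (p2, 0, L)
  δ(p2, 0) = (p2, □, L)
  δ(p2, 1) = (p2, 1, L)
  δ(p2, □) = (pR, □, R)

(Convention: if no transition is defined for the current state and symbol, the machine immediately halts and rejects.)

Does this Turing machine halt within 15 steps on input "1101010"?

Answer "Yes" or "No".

Execution trace:
Initial: [p0]1101010
Step 1: δ(p0, 1) = (p0, □, L) → [p0]□□101010
Step 2: δ(p0, □) = (p1, □, L) → [p1]□□□101010
Step 3: δ(p1, □) = (p2, 0, L) → [p2]□0□□101010
Step 4: δ(p2, □) = (pR, □, R) → □[pR]0□□101010

The machine reaches the reject state pR and halts.
The machine halted after 4 steps (within the 15-step bound).

Answer: Yes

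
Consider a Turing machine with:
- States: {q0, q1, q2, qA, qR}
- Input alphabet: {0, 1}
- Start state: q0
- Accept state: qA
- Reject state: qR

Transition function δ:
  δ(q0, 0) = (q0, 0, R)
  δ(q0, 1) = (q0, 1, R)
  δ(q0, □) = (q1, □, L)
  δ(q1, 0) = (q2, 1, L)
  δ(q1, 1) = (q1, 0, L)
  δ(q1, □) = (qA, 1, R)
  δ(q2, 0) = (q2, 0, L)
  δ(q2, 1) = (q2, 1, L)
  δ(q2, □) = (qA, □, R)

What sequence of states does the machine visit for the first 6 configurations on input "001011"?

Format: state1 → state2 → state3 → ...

Execution trace:
Initial: [q0]001011
Step 1: δ(q0, 0) = (q0, 0, R) → 0[q0]01011
Step 2: δ(q0, 0) = (q0, 0, R) → 00[q0]1011
Step 3: δ(q0, 1) = (q0, 1, R) → 001[q0]011
Step 4: δ(q0, 0) = (q0, 0, R) → 0010[q0]11
Step 5: δ(q0, 1) = (q0, 1, R) → 00101[q0]1

State sequence: q0 → q0 → q0 → q0 → q0 → q0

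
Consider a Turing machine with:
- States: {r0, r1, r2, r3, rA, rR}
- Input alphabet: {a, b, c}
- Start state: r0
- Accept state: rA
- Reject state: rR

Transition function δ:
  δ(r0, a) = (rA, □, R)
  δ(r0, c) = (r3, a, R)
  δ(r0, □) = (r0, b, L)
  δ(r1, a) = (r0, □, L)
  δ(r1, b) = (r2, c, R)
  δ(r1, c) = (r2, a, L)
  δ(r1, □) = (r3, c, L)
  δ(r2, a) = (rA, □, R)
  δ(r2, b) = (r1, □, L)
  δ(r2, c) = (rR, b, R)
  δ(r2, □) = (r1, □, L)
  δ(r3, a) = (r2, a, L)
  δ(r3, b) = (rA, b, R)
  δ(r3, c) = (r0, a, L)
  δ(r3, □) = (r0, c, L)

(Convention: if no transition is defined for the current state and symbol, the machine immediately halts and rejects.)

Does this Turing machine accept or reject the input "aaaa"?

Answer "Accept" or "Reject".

Execution trace:
Initial: [r0]aaaa
Step 1: δ(r0, a) = (rA, □, R) → □[rA]aaa

The machine reaches the accept state rA and halts.

Answer: Accept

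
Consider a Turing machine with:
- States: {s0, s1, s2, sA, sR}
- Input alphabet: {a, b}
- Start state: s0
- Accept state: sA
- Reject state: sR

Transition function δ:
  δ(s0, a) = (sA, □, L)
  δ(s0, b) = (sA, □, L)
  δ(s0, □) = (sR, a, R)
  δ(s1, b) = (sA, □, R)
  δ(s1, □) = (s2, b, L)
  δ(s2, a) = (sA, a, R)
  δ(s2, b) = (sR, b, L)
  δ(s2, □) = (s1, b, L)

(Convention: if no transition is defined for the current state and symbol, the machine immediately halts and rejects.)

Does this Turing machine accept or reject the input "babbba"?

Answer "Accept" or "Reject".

Execution trace:
Initial: [s0]babbba
Step 1: δ(s0, b) = (sA, □, L) → [sA]□□abbba

The machine reaches the accept state sA and halts.

Answer: Accept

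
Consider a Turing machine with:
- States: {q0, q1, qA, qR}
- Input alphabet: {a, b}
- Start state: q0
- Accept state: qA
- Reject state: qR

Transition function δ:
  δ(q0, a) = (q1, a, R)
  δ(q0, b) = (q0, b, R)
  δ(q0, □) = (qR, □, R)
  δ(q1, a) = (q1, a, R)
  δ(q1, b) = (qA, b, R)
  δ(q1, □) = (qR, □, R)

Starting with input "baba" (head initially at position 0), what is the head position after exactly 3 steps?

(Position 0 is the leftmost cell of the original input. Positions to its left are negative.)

Execution trace (head position shown):
Step 0: [q0]baba  (head at position 0)
Step 1: move right → b[q0]aba  (head at position 1)
Step 2: move right → ba[q1]ba  (head at position 2)
Step 3: move right → bab[qA]a  (head at position 3)

After 3 steps, the head is at position 3.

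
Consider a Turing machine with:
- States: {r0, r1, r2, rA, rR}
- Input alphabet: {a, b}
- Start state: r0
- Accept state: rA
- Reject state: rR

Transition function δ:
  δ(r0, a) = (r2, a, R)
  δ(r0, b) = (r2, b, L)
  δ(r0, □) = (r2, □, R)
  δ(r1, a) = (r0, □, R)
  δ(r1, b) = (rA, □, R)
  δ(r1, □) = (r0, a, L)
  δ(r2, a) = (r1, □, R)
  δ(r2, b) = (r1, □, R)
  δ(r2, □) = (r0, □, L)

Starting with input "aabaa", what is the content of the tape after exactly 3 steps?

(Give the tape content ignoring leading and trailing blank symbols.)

Execution trace:
Initial: [r0]aabaa
Step 1: δ(r0, a) = (r2, a, R) → a[r2]abaa
Step 2: δ(r2, a) = (r1, □, R) → a□[r1]baa
Step 3: δ(r1, b) = (rA, □, R) → a□□[rA]aa

The machine reaches the accept state rA and halts.

After 3 steps, the tape (ignoring leading/trailing blanks) is: a□□aa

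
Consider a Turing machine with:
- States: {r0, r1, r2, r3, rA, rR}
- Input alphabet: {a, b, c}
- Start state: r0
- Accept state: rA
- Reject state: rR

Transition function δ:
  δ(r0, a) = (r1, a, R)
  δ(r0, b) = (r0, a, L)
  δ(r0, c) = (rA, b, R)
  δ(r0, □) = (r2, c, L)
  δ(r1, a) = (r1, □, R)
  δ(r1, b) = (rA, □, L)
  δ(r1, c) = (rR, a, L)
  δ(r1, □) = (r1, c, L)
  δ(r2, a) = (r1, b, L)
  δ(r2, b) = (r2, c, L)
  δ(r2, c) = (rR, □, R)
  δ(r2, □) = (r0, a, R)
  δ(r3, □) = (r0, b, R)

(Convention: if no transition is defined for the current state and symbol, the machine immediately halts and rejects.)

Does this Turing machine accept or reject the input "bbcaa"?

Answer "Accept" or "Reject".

Execution trace:
Initial: [r0]bbcaa
Step 1: δ(r0, b) = (r0, a, L) → [r0]□abcaa
Step 2: δ(r0, □) = (r2, c, L) → [r2]□cabcaa
Step 3: δ(r2, □) = (r0, a, R) → a[r0]cabcaa
Step 4: δ(r0, c) = (rA, b, R) → ab[rA]abcaa

The machine reaches the accept state rA and halts.

Answer: Accept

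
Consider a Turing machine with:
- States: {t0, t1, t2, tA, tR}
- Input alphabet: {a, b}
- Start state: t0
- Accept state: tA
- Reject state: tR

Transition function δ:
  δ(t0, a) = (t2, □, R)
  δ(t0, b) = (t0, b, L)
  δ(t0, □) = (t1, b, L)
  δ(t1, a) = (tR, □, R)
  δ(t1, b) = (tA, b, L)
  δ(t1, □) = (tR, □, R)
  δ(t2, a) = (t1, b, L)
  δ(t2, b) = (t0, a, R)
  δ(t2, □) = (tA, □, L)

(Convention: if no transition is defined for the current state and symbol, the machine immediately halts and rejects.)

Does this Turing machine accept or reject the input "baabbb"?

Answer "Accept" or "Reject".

Execution trace:
Initial: [t0]baabbb
Step 1: δ(t0, b) = (t0, b, L) → [t0]□baabbb
Step 2: δ(t0, □) = (t1, b, L) → [t1]□bbaabbb
Step 3: δ(t1, □) = (tR, □, R) → □[tR]bbaabbb

The machine reaches the reject state tR and halts.

Answer: Reject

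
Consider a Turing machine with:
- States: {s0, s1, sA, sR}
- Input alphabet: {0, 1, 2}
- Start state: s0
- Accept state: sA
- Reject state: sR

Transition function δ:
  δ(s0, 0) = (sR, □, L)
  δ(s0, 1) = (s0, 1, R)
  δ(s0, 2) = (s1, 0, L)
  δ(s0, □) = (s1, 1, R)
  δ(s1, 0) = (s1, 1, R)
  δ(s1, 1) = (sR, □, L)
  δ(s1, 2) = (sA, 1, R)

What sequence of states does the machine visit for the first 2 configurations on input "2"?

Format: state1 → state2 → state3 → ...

Execution trace:
Initial: [s0]2
Step 1: δ(s0, 2) = (s1, 0, L) → [s1]□0

No transition is defined for δ(s1, □). By convention the machine halts and rejects.

State sequence: s0 → s1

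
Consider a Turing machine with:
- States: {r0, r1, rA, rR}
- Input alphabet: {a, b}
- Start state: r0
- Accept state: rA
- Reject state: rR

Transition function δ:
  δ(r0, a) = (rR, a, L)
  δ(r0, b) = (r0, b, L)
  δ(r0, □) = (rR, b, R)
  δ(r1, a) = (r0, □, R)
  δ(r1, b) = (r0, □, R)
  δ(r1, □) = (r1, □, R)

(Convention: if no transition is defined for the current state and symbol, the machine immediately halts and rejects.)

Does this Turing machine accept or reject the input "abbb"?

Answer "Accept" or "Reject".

Execution trace:
Initial: [r0]abbb
Step 1: δ(r0, a) = (rR, a, L) → [rR]□abbb

The machine reaches the reject state rR and halts.

Answer: Reject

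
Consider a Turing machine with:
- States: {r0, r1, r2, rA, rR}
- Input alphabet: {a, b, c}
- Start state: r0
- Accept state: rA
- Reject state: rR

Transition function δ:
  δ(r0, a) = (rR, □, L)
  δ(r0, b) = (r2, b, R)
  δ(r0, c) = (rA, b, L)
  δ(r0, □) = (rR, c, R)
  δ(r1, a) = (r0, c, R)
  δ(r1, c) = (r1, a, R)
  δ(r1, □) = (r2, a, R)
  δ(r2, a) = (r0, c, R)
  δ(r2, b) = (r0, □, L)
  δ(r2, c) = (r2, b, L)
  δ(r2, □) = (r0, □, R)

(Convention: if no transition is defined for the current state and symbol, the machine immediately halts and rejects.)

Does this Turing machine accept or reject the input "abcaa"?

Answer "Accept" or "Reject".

Execution trace:
Initial: [r0]abcaa
Step 1: δ(r0, a) = (rR, □, L) → [rR]□□bcaa

The machine reaches the reject state rR and halts.

Answer: Reject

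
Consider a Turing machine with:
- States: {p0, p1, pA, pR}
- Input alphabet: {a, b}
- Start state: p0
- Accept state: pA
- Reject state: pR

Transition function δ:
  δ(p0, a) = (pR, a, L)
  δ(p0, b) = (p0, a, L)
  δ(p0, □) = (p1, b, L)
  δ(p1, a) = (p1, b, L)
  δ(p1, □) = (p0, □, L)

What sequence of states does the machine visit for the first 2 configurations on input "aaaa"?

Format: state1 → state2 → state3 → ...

Execution trace:
Initial: [p0]aaaa
Step 1: δ(p0, a) = (pR, a, L) → [pR]□aaaa

The machine reaches the reject state pR and halts.

State sequence: p0 → pR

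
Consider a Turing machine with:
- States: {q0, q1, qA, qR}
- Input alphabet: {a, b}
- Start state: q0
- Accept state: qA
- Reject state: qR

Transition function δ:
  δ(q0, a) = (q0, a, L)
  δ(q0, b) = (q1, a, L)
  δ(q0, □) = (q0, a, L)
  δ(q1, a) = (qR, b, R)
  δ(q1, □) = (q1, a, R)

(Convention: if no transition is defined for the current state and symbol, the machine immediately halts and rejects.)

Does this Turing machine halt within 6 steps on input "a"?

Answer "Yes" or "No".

Execution trace:
Initial: [q0]a
Step 1: δ(q0, a) = (q0, a, L) → [q0]□a
Step 2: δ(q0, □) = (q0, a, L) → [q0]□aa
Step 3: δ(q0, □) = (q0, a, L) → [q0]□aaa
Step 4: δ(q0, □) = (q0, a, L) → [q0]□aaaa
Step 5: δ(q0, □) = (q0, a, L) → [q0]□aaaaa
Step 6: δ(q0, □) = (q0, a, L) → [q0]□aaaaaa

The machine has not reached a halting state after 6 steps.
The machine did not halt within the 6-step bound.

Answer: No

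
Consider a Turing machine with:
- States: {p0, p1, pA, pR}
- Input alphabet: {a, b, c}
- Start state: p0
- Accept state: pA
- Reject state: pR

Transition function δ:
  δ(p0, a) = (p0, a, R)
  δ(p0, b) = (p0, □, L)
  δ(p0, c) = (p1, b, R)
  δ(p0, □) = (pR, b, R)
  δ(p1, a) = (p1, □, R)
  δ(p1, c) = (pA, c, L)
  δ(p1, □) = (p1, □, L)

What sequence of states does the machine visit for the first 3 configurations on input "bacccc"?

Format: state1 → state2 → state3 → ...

Execution trace:
Initial: [p0]bacccc
Step 1: δ(p0, b) = (p0, □, L) → [p0]□□acccc
Step 2: δ(p0, □) = (pR, b, R) → b[pR]□acccc

The machine reaches the reject state pR and halts.

State sequence: p0 → p0 → pR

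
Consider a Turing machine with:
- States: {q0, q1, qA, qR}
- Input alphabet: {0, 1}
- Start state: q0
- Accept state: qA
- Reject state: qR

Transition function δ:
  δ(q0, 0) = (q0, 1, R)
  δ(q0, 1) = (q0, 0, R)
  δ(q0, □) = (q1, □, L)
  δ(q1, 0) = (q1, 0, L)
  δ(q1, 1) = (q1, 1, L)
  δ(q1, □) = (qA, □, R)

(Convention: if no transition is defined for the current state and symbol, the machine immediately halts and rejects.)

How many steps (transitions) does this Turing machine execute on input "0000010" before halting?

Execution trace:
Initial: [q0]0000010
Step 1: δ(q0, 0) = (q0, 1, R) → 1[q0]000010
Step 2: δ(q0, 0) = (q0, 1, R) → 11[q0]00010
Step 3: δ(q0, 0) = (q0, 1, R) → 111[q0]0010
Step 4: δ(q0, 0) = (q0, 1, R) → 1111[q0]010
Step 5: δ(q0, 0) = (q0, 1, R) → 11111[q0]10
Step 6: δ(q0, 1) = (q0, 0, R) → 111110[q0]0
Step 7: δ(q0, 0) = (q0, 1, R) → 1111101[q0]□
Step 8: δ(q0, □) = (q1, □, L) → 111110[q1]1□
Step 9: δ(q1, 1) = (q1, 1, L) → 11111[q1]01□
Step 10: δ(q1, 0) = (q1, 0, L) → 1111[q1]101□
Step 11: δ(q1, 1) = (q1, 1, L) → 111[q1]1101□
Step 12: δ(q1, 1) = (q1, 1, L) → 11[q1]11101□
Step 13: δ(q1, 1) = (q1, 1, L) → 1[q1]111101□
Step 14: δ(q1, 1) = (q1, 1, L) → [q1]1111101□
Step 15: δ(q1, 1) = (q1, 1, L) → [q1]□1111101□
Step 16: δ(q1, □) = (qA, □, R) → □[qA]1111101□

The machine reaches the accept state qA and halts.

The machine executed 16 steps before halting.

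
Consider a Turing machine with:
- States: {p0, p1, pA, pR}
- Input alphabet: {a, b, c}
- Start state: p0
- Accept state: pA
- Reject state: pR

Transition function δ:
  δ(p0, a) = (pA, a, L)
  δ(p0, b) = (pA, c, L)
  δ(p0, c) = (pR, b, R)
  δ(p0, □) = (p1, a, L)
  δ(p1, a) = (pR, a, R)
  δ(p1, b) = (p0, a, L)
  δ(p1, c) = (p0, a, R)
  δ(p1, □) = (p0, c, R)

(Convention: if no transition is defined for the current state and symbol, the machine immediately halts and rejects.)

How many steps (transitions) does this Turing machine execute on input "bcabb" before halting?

Execution trace:
Initial: [p0]bcabb
Step 1: δ(p0, b) = (pA, c, L) → [pA]□ccabb

The machine reaches the accept state pA and halts.

The machine executed 1 step before halting.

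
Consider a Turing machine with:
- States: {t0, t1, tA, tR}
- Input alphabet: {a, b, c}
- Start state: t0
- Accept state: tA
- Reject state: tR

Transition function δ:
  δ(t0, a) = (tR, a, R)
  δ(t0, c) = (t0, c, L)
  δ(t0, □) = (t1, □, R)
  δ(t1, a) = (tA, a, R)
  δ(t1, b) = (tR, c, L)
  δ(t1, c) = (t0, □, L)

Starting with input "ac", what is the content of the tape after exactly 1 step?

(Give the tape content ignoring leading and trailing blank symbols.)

Execution trace:
Initial: [t0]ac
Step 1: δ(t0, a) = (tR, a, R) → a[tR]c

The machine reaches the reject state tR and halts.

After 1 step, the tape (ignoring leading/trailing blanks) is: ac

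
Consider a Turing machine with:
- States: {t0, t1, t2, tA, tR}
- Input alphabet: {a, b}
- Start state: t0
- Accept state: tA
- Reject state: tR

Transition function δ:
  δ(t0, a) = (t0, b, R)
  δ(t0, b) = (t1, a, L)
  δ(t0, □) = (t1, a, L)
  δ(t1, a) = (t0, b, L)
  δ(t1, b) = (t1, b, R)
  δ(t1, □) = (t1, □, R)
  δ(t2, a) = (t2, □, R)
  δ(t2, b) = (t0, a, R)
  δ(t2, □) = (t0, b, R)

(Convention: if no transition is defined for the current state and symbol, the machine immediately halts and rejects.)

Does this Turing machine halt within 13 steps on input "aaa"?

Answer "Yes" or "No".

Execution trace:
Initial: [t0]aaa
Step 1: δ(t0, a) = (t0, b, R) → b[t0]aa
Step 2: δ(t0, a) = (t0, b, R) → bb[t0]a
Step 3: δ(t0, a) = (t0, b, R) → bbb[t0]□
Step 4: δ(t0, □) = (t1, a, L) → bb[t1]ba
Step 5: δ(t1, b) = (t1, b, R) → bbb[t1]a
Step 6: δ(t1, a) = (t0, b, L) → bb[t0]bb
Step 7: δ(t0, b) = (t1, a, L) → b[t1]bab
Step 8: δ(t1, b) = (t1, b, R) → bb[t1]ab
Step 9: δ(t1, a) = (t0, b, L) → b[t0]bbb
Step 10: δ(t0, b) = (t1, a, L) → [t1]babb
Step 11: δ(t1, b) = (t1, b, R) → b[t1]abb
Step 12: δ(t1, a) = (t0, b, L) → [t0]bbbb
Step 13: δ(t0, b) = (t1, a, L) → [t1]□abbb

The machine has not reached a halting state after 13 steps.
The machine did not halt within the 13-step bound.

Answer: No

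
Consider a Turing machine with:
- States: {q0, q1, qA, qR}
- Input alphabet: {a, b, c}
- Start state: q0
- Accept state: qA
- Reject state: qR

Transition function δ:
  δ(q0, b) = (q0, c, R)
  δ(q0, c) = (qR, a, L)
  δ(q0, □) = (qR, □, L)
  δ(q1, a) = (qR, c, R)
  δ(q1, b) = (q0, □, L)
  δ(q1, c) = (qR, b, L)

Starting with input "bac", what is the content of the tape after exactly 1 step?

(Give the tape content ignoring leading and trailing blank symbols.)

Execution trace:
Initial: [q0]bac
Step 1: δ(q0, b) = (q0, c, R) → c[q0]ac

No transition is defined for δ(q0, a). By convention the machine halts and rejects.

After 1 step, the tape (ignoring leading/trailing blanks) is: cac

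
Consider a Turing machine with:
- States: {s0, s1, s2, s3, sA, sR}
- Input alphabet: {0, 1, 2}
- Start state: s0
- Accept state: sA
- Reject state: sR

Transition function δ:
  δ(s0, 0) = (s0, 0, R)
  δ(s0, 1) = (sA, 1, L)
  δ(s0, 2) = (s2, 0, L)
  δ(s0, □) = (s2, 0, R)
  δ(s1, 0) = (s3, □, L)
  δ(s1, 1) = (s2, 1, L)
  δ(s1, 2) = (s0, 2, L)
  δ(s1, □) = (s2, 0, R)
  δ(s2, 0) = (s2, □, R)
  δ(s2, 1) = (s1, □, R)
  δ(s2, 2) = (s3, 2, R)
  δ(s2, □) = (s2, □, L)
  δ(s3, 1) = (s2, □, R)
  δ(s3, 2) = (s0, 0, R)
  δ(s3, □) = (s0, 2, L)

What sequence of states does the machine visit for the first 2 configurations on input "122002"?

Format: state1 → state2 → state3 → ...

Execution trace:
Initial: [s0]122002
Step 1: δ(s0, 1) = (sA, 1, L) → [sA]□122002

The machine reaches the accept state sA and halts.

State sequence: s0 → sA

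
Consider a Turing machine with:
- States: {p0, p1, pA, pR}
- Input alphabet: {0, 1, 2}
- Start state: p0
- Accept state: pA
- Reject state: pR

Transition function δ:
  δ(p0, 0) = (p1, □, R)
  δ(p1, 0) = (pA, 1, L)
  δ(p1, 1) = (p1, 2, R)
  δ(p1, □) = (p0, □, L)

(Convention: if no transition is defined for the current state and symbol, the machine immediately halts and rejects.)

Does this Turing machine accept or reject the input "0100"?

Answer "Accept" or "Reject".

Execution trace:
Initial: [p0]0100
Step 1: δ(p0, 0) = (p1, □, R) → □[p1]100
Step 2: δ(p1, 1) = (p1, 2, R) → □2[p1]00
Step 3: δ(p1, 0) = (pA, 1, L) → □[pA]210

The machine reaches the accept state pA and halts.

Answer: Accept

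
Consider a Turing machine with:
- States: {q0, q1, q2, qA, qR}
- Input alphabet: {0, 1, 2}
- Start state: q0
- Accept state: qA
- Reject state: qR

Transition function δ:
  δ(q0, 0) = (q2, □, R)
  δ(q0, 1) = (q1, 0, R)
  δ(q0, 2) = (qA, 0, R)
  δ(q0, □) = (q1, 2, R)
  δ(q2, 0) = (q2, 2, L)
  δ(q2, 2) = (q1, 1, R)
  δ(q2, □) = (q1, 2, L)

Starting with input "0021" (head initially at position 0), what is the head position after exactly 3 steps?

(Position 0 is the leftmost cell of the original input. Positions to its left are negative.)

Execution trace (head position shown):
Step 0: [q0]0021  (head at position 0)
Step 1: move right → □[q2]021  (head at position 1)
Step 2: move left → [q2]□221  (head at position 0)
Step 3: move left → [q1]□2221  (head at position -1)

After 3 steps, the head is at position -1.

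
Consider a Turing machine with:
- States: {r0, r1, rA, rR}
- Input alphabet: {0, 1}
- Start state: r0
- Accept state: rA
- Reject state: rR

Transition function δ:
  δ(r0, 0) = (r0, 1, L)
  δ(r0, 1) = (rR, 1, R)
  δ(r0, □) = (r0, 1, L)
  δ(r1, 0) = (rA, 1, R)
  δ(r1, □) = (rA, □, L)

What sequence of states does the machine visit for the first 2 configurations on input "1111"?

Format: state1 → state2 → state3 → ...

Execution trace:
Initial: [r0]1111
Step 1: δ(r0, 1) = (rR, 1, R) → 1[rR]111

The machine reaches the reject state rR and halts.

State sequence: r0 → rR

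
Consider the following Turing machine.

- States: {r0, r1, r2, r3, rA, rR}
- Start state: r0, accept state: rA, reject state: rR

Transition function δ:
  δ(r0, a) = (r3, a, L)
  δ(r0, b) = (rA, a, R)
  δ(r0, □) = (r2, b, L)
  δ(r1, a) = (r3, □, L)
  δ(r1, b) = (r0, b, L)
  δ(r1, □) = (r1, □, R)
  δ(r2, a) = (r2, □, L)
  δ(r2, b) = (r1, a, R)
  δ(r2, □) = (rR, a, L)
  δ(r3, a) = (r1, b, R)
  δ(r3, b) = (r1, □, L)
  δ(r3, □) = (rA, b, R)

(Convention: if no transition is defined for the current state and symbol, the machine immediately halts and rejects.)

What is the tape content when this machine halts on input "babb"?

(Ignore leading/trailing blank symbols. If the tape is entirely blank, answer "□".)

Execution trace:
Initial: [r0]babb
Step 1: δ(r0, b) = (rA, a, R) → a[rA]abb

The machine reaches the accept state rA and halts.

Final tape (ignoring leading/trailing blanks): aabb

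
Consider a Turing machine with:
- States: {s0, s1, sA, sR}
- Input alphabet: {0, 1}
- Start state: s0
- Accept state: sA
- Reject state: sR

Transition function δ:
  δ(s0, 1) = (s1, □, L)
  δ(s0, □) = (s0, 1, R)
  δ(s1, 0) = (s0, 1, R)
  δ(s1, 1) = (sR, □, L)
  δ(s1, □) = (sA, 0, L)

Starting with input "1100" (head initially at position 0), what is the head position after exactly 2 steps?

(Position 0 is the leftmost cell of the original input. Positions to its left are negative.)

Execution trace (head position shown):
Step 0: [s0]1100  (head at position 0)
Step 1: move left → [s1]□□100  (head at position -1)
Step 2: move left → [sA]□0□100  (head at position -2)

After 2 steps, the head is at position -2.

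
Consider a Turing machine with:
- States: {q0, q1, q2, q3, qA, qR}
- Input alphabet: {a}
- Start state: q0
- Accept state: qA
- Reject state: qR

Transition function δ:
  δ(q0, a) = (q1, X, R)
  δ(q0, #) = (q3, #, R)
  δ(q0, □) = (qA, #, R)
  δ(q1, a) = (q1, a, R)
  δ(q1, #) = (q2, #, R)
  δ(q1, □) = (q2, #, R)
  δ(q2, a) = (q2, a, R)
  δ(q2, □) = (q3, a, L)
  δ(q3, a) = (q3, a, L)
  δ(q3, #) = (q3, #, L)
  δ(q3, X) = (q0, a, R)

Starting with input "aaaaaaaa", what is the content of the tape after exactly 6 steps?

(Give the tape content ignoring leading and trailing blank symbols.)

Execution trace:
Initial: [q0]aaaaaaaa
Step 1: δ(q0, a) = (q1, X, R) → X[q1]aaaaaaa
Step 2: δ(q1, a) = (q1, a, R) → Xa[q1]aaaaaa
Step 3: δ(q1, a) = (q1, a, R) → Xaa[q1]aaaaa
Step 4: δ(q1, a) = (q1, a, R) → Xaaa[q1]aaaa
Step 5: δ(q1, a) = (q1, a, R) → Xaaaa[q1]aaa
Step 6: δ(q1, a) = (q1, a, R) → Xaaaaa[q1]aa

After 6 steps, the tape (ignoring leading/trailing blanks) is: Xaaaaaaa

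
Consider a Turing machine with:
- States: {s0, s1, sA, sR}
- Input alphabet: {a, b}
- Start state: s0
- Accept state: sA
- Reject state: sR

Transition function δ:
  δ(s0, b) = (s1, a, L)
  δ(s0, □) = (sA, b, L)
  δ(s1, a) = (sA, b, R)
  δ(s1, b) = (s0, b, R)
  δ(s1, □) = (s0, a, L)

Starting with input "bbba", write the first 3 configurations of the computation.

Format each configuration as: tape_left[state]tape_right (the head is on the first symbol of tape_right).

Transitions applied:
Step 1: δ(s0, b) = (s1, a, L)
Step 2: δ(s1, □) = (s0, a, L)

The first 3 configurations are:
[s0]bbba ⊢ [s1]□abba ⊢ [s0]□aabba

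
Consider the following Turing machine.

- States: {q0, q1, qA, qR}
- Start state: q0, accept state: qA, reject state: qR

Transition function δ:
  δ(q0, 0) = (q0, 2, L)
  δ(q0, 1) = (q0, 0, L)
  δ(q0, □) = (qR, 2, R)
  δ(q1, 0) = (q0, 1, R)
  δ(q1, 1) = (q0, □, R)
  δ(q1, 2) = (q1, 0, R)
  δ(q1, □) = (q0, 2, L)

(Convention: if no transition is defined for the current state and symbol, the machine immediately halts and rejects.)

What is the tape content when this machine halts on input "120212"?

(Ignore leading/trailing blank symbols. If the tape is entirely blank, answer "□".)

Execution trace:
Initial: [q0]120212
Step 1: δ(q0, 1) = (q0, 0, L) → [q0]□020212
Step 2: δ(q0, □) = (qR, 2, R) → 2[qR]020212

The machine reaches the reject state qR and halts.

Final tape (ignoring leading/trailing blanks): 2020212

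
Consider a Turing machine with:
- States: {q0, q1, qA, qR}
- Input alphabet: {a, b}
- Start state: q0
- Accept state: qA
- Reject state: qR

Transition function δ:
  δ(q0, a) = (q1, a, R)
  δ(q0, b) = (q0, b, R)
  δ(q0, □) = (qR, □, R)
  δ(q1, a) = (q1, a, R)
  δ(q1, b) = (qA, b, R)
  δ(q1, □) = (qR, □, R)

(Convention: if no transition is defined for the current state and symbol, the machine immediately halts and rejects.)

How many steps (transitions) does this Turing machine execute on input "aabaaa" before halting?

Execution trace:
Initial: [q0]aabaaa
Step 1: δ(q0, a) = (q1, a, R) → a[q1]abaaa
Step 2: δ(q1, a) = (q1, a, R) → aa[q1]baaa
Step 3: δ(q1, b) = (qA, b, R) → aab[qA]aaa

The machine reaches the accept state qA and halts.

The machine executed 3 steps before halting.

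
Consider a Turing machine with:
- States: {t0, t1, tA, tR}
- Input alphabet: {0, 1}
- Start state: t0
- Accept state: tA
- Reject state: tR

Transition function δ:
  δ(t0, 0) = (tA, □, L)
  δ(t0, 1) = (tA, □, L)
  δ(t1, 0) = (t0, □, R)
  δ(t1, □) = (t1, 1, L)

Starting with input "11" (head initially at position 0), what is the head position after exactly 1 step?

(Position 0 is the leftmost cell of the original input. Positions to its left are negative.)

Execution trace (head position shown):
Step 0: [t0]11  (head at position 0)
Step 1: move left → [tA]□□1  (head at position -1)

After 1 step, the head is at position -1.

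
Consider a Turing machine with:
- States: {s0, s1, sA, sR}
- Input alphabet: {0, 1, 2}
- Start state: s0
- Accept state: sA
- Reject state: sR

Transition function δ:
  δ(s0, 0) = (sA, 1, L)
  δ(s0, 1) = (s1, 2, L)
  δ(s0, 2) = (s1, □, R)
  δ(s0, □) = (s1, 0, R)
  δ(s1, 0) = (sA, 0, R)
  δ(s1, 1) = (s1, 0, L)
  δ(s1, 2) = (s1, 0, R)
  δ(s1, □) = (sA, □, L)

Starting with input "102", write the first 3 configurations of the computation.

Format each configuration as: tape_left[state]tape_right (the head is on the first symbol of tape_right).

Transitions applied:
Step 1: δ(s0, 1) = (s1, 2, L)
Step 2: δ(s1, □) = (sA, □, L)

The first 3 configurations are:
[s0]102 ⊢ [s1]□202 ⊢ [sA]□□202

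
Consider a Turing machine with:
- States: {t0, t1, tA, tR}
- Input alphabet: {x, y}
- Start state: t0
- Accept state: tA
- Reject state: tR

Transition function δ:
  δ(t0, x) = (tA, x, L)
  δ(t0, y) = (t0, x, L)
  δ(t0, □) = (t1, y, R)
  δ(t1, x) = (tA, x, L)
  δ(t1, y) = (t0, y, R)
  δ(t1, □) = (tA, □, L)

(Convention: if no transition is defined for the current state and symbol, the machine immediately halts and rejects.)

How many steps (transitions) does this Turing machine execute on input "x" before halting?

Execution trace:
Initial: [t0]x
Step 1: δ(t0, x) = (tA, x, L) → [tA]□x

The machine reaches the accept state tA and halts.

The machine executed 1 step before halting.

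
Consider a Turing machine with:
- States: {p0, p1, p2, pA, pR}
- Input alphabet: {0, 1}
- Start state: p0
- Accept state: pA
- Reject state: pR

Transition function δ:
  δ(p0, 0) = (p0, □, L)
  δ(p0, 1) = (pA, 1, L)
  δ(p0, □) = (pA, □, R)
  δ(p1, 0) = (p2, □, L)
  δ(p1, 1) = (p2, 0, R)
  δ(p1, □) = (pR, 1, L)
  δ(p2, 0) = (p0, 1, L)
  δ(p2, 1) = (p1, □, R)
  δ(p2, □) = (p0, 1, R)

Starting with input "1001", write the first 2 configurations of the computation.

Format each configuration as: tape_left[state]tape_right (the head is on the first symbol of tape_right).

Transitions applied:
Step 1: δ(p0, 1) = (pA, 1, L)

The first 2 configurations are:
[p0]1001 ⊢ [pA]□1001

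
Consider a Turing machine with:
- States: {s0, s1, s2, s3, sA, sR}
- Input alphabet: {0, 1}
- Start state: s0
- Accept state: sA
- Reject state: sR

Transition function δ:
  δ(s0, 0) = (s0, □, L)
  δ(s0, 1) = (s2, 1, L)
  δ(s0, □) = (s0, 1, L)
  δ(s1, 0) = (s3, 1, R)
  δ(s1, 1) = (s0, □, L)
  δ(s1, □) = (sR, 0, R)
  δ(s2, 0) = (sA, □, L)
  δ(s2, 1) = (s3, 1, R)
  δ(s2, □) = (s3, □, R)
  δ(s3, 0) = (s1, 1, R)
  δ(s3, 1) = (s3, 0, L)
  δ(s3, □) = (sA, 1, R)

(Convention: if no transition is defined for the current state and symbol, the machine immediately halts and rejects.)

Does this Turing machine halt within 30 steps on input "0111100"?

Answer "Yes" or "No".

Execution trace:
Initial: [s0]0111100
Step 1: δ(s0, 0) = (s0, □, L) → [s0]□□111100
Step 2: δ(s0, □) = (s0, 1, L) → [s0]□1□111100
Step 3: δ(s0, □) = (s0, 1, L) → [s0]□11□111100
Step 4: δ(s0, □) = (s0, 1, L) → [s0]□111□111100
Step 5: δ(s0, □) = (s0, 1, L) → [s0]□1111□111100
Step 6: δ(s0, □) = (s0, 1, L) → [s0]□11111□111100
Step 7: δ(s0, □) = (s0, 1, L) → [s0]□111111□111100
Step 8: δ(s0, □) = (s0, 1, L) → [s0]□1111111□111100
Step 9: δ(s0, □) = (s0, 1, L) → [s0]□11111111□111100
Step 10: δ(s0, □) = (s0, 1, L) → [s0]□111111111□111100
Step 11: δ(s0, □) = (s0, 1, L) → [s0]□1111111111□111100
Step 12: δ(s0, □) = (s0, 1, L) → [s0]□11111111111□111100
Step 13: δ(s0, □) = (s0, 1, L) → [s0]□111111111111□111100
Step 14: δ(s0, □) = (s0, 1, L) → [s0]□1111111111111□111100
Step 15: δ(s0, □) = (s0, 1, L) → [s0]□11111111111111□111100
Step 16: δ(s0, □) = (s0, 1, L) → [s0]□111111111111111□111100
Step 17: δ(s0, □) = (s0, 1, L) → [s0]□1111111111111111□111100
Step 18: δ(s0, □) = (s0, 1, L) → [s0]□11111111111111111□111100
Step 19: δ(s0, □) = (s0, 1, L) → [s0]□111111111111111111□111100
Step 20: δ(s0, □) = (s0, 1, L) → [s0]□1111111111111111111□111100
Step 21: δ(s0, □) = (s0, 1, L) → [s0]□11111111111111111111□111100
Step 22: δ(s0, □) = (s0, 1, L) → [s0]□111111111111111111111□111100
Step 23: δ(s0, □) = (s0, 1, L) → [s0]□1111111111111111111111□111100
Step 24: δ(s0, □) = (s0, 1, L) → [s0]□11111111111111111111111□111100
Step 25: δ(s0, □) = (s0, 1, L) → [s0]□111111111111111111111111□111100
Step 26: δ(s0, □) = (s0, 1, L) → [s0]□1111111111111111111111111□111100
Step 27: δ(s0, □) = (s0, 1, L) → [s0]□11111111111111111111111111□111100
Step 28: δ(s0, □) = (s0, 1, L) → [s0]□111111111111111111111111111□111100
Step 29: δ(s0, □) = (s0, 1, L) → [s0]□1111111111111111111111111111□111100
Step 30: δ(s0, □) = (s0, 1, L) → [s0]□11111111111111111111111111111□111100

The machine has not reached a halting state after 30 steps.
The machine did not halt within the 30-step bound.

Answer: No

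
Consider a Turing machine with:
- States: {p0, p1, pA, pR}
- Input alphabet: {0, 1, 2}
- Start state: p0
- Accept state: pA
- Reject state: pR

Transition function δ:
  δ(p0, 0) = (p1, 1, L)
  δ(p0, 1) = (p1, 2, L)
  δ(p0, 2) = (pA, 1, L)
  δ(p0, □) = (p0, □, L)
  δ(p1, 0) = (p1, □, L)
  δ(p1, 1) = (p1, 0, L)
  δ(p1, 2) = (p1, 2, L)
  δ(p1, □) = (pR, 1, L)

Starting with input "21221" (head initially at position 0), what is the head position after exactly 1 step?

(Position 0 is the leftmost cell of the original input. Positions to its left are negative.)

Execution trace (head position shown):
Step 0: [p0]21221  (head at position 0)
Step 1: move left → [pA]□11221  (head at position -1)

After 1 step, the head is at position -1.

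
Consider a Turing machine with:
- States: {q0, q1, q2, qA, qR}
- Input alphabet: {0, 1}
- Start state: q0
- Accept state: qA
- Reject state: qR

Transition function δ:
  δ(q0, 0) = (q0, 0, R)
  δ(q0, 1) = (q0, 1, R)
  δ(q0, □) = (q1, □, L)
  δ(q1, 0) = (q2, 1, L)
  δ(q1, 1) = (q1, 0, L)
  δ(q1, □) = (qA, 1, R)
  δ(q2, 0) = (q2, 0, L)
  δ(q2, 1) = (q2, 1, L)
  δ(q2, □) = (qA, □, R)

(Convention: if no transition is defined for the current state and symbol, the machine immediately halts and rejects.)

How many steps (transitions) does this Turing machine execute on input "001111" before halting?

Execution trace:
Initial: [q0]001111
Step 1: δ(q0, 0) = (q0, 0, R) → 0[q0]01111
Step 2: δ(q0, 0) = (q0, 0, R) → 00[q0]1111
Step 3: δ(q0, 1) = (q0, 1, R) → 001[q0]111
Step 4: δ(q0, 1) = (q0, 1, R) → 0011[q0]11
Step 5: δ(q0, 1) = (q0, 1, R) → 00111[q0]1
Step 6: δ(q0, 1) = (q0, 1, R) → 001111[q0]□
Step 7: δ(q0, □) = (q1, □, L) → 00111[q1]1□
Step 8: δ(q1, 1) = (q1, 0, L) → 0011[q1]10□
Step 9: δ(q1, 1) = (q1, 0, L) → 001[q1]100□
Step 10: δ(q1, 1) = (q1, 0, L) → 00[q1]1000□
Step 11: δ(q1, 1) = (q1, 0, L) → 0[q1]00000□
Step 12: δ(q1, 0) = (q2, 1, L) → [q2]010000□
Step 13: δ(q2, 0) = (q2, 0, L) → [q2]□010000□
Step 14: δ(q2, □) = (qA, □, R) → □[qA]010000□

The machine reaches the accept state qA and halts.

The machine executed 14 steps before halting.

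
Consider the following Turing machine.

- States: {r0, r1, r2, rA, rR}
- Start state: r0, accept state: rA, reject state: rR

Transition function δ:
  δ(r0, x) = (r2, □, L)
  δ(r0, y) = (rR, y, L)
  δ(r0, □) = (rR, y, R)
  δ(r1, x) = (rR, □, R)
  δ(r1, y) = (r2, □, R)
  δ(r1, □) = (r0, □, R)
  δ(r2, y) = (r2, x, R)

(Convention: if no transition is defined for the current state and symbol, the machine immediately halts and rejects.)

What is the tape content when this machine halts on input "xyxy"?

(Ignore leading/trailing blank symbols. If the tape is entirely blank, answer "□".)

Execution trace:
Initial: [r0]xyxy
Step 1: δ(r0, x) = (r2, □, L) → [r2]□□yxy

No transition is defined for δ(r2, □). By convention the machine halts and rejects.

Final tape (ignoring leading/trailing blanks): yxy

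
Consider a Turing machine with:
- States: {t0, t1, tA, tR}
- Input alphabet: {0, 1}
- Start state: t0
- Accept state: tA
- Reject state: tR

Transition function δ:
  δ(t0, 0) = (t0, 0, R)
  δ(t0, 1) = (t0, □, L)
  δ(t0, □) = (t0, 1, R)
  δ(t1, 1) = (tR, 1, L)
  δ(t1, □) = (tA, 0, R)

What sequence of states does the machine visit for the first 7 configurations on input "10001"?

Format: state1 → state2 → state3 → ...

Execution trace:
Initial: [t0]10001
Step 1: δ(t0, 1) = (t0, □, L) → [t0]□□0001
Step 2: δ(t0, □) = (t0, 1, R) → 1[t0]□0001
Step 3: δ(t0, □) = (t0, 1, R) → 11[t0]0001
Step 4: δ(t0, 0) = (t0, 0, R) → 110[t0]001
Step 5: δ(t0, 0) = (t0, 0, R) → 1100[t0]01
Step 6: δ(t0, 0) = (t0, 0, R) → 11000[t0]1

State sequence: t0 → t0 → t0 → t0 → t0 → t0 → t0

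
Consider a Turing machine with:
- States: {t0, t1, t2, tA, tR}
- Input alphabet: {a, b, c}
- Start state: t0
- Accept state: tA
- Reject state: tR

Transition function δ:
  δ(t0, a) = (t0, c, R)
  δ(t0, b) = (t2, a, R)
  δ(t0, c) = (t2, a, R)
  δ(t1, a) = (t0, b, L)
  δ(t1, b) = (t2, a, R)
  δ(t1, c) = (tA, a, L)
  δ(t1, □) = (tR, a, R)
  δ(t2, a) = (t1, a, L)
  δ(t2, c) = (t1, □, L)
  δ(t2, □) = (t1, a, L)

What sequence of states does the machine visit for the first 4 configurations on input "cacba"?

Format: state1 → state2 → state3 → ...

Execution trace:
Initial: [t0]cacba
Step 1: δ(t0, c) = (t2, a, R) → a[t2]acba
Step 2: δ(t2, a) = (t1, a, L) → [t1]aacba
Step 3: δ(t1, a) = (t0, b, L) → [t0]□bacba

No transition is defined for δ(t0, □). By convention the machine halts and rejects.

State sequence: t0 → t2 → t1 → t0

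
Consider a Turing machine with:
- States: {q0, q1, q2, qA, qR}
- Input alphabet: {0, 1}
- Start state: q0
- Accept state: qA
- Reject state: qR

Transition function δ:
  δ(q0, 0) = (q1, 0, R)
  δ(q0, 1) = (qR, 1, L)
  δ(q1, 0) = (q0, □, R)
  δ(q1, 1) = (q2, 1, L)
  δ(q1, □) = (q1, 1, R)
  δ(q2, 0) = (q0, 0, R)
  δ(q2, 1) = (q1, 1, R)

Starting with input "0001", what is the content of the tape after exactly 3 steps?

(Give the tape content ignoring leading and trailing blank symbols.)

Execution trace:
Initial: [q0]0001
Step 1: δ(q0, 0) = (q1, 0, R) → 0[q1]001
Step 2: δ(q1, 0) = (q0, □, R) → 0□[q0]01
Step 3: δ(q0, 0) = (q1, 0, R) → 0□0[q1]1

After 3 steps, the tape (ignoring leading/trailing blanks) is: 0□01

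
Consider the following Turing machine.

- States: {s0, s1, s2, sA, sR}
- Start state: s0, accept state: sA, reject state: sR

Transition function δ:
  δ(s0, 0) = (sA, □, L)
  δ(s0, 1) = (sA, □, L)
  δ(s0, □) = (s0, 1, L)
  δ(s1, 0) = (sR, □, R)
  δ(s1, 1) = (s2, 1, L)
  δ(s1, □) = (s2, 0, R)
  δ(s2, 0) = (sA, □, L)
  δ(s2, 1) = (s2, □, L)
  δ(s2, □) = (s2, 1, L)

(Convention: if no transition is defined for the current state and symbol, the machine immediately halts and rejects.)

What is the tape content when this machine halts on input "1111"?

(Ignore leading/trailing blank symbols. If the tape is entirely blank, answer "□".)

Execution trace:
Initial: [s0]1111
Step 1: δ(s0, 1) = (sA, □, L) → [sA]□□111

The machine reaches the accept state sA and halts.

Final tape (ignoring leading/trailing blanks): 111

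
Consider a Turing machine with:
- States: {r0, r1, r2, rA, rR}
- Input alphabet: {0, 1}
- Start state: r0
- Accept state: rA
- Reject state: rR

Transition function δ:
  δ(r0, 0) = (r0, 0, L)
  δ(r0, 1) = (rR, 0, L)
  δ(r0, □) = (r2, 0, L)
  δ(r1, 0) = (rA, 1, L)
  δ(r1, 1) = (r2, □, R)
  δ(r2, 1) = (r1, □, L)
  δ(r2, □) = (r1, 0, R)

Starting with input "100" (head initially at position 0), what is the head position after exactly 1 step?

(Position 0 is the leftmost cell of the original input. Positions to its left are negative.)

Execution trace (head position shown):
Step 0: [r0]100  (head at position 0)
Step 1: move left → [rR]□000  (head at position -1)

After 1 step, the head is at position -1.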